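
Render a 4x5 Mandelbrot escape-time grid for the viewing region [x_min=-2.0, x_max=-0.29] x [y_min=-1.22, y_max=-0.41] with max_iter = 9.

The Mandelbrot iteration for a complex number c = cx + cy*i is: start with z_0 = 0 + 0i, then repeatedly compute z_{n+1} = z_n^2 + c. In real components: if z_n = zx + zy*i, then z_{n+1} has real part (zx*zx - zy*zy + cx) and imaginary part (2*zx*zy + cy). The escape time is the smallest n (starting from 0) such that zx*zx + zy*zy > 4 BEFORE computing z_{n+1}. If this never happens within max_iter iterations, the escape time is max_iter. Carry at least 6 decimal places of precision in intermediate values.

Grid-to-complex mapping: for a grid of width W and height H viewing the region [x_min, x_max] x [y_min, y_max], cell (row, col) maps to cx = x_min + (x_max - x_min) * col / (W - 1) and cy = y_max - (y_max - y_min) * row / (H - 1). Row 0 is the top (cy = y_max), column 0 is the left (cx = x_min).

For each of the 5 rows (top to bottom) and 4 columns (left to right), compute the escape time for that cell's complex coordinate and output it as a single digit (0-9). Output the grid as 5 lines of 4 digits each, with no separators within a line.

(row=0, col=0): c = -2.0000 + -0.4100i → escape time 1
(row=0, col=1): c = -1.4300 + -0.4100i → escape time 4
(row=0, col=2): c = -0.8600 + -0.4100i → escape time 7
(row=0, col=3): c = -0.2900 + -0.4100i → escape time 9
(row=1, col=0): c = -2.0000 + -0.6125i → escape time 1
(row=1, col=1): c = -1.4300 + -0.6125i → escape time 3
(row=1, col=2): c = -0.8600 + -0.6125i → escape time 5
(row=1, col=3): c = -0.2900 + -0.6125i → escape time 9
(row=2, col=0): c = -2.0000 + -0.8150i → escape time 1
(row=2, col=1): c = -1.4300 + -0.8150i → escape time 3
(row=2, col=2): c = -0.8600 + -0.8150i → escape time 4
(row=2, col=3): c = -0.2900 + -0.8150i → escape time 9
(row=3, col=0): c = -2.0000 + -1.0175i → escape time 1
(row=3, col=1): c = -1.4300 + -1.0175i → escape time 3
(row=3, col=2): c = -0.8600 + -1.0175i → escape time 3
(row=3, col=3): c = -0.2900 + -1.0175i → escape time 5
(row=4, col=0): c = -2.0000 + -1.2200i → escape time 1
(row=4, col=1): c = -1.4300 + -1.2200i → escape time 2
(row=4, col=2): c = -0.8600 + -1.2200i → escape time 3
(row=4, col=3): c = -0.2900 + -1.2200i → escape time 3

Answer: 1479
1359
1349
1335
1233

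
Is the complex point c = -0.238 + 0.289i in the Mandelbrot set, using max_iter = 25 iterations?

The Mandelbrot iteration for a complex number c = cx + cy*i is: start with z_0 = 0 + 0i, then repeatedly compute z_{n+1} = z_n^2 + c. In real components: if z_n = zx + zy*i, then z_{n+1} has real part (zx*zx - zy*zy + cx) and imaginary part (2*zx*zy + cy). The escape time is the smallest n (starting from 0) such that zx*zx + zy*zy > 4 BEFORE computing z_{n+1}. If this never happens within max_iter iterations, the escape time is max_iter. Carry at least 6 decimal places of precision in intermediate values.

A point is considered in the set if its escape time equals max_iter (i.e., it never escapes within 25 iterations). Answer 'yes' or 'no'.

Answer: yes

Derivation:
z_0 = 0 + 0i, c = -0.2380 + 0.2890i
Iter 1: z = -0.2380 + 0.2890i, |z|^2 = 0.1402
Iter 2: z = -0.2649 + 0.1514i, |z|^2 = 0.0931
Iter 3: z = -0.1908 + 0.2088i, |z|^2 = 0.0800
Iter 4: z = -0.2452 + 0.2093i, |z|^2 = 0.1039
Iter 5: z = -0.2217 + 0.1863i, |z|^2 = 0.0839
Iter 6: z = -0.2236 + 0.2064i, |z|^2 = 0.0926
Iter 7: z = -0.2306 + 0.1967i, |z|^2 = 0.0919
Iter 8: z = -0.2235 + 0.1983i, |z|^2 = 0.0893
Iter 9: z = -0.2273 + 0.2004i, |z|^2 = 0.0918
Iter 10: z = -0.2265 + 0.1979i, |z|^2 = 0.0904
Iter 11: z = -0.2259 + 0.1994i, |z|^2 = 0.0908
Iter 12: z = -0.2267 + 0.1989i, |z|^2 = 0.0910
Iter 13: z = -0.2262 + 0.1988i, |z|^2 = 0.0907
Iter 14: z = -0.2264 + 0.1991i, |z|^2 = 0.0909
Iter 15: z = -0.2264 + 0.1989i, |z|^2 = 0.0908
Iter 16: z = -0.2263 + 0.1990i, |z|^2 = 0.0908
Iter 17: z = -0.2264 + 0.1990i, |z|^2 = 0.0908
Iter 18: z = -0.2263 + 0.1989i, |z|^2 = 0.0908
Iter 19: z = -0.2263 + 0.1990i, |z|^2 = 0.0908
Iter 20: z = -0.2264 + 0.1989i, |z|^2 = 0.0908
Iter 21: z = -0.2263 + 0.1989i, |z|^2 = 0.0908
Iter 22: z = -0.2263 + 0.1989i, |z|^2 = 0.0908
Iter 23: z = -0.2263 + 0.1989i, |z|^2 = 0.0908
Iter 24: z = -0.2263 + 0.1989i, |z|^2 = 0.0908
Did not escape in 25 iterations → in set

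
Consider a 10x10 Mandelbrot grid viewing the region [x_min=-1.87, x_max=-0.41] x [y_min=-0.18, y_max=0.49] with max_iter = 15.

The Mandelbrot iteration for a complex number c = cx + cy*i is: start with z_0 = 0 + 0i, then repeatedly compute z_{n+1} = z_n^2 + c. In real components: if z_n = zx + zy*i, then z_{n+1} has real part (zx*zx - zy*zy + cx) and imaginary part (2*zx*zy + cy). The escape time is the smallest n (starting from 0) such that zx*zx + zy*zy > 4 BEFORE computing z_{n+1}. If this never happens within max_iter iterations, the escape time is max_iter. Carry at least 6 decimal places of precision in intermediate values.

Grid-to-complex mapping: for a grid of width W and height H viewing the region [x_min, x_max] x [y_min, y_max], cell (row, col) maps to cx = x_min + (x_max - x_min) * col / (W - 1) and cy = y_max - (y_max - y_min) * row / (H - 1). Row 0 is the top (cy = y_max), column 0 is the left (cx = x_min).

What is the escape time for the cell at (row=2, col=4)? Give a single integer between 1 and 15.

z_0 = 0 + 0i, c = -1.2211 + 0.3411i
Iter 1: z = -1.2211 + 0.3411i, |z|^2 = 1.6075
Iter 2: z = 0.1536 + -0.4920i, |z|^2 = 0.2656
Iter 3: z = -1.4395 + 0.1899i, |z|^2 = 2.1083
Iter 4: z = 0.8151 + -0.2057i, |z|^2 = 0.7066
Iter 5: z = -0.5991 + 0.0057i, |z|^2 = 0.3590
Iter 6: z = -0.8622 + 0.3342i, |z|^2 = 0.8551
Iter 7: z = -0.5894 + -0.2352i, |z|^2 = 0.4028
Iter 8: z = -0.9290 + 0.6184i, |z|^2 = 1.2454
Iter 9: z = -0.7405 + -0.8079i, |z|^2 = 1.2010
Iter 10: z = -1.3254 + 1.5376i, |z|^2 = 4.1209
Escaped at iteration 10

Answer: 10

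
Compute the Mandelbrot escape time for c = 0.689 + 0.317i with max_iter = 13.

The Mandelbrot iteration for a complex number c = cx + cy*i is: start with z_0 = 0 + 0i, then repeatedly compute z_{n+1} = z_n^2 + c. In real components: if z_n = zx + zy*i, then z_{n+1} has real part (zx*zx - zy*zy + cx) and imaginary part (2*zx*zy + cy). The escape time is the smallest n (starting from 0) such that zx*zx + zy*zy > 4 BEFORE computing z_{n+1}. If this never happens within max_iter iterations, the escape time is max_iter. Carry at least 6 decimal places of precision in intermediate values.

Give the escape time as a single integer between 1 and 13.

Answer: 3

Derivation:
z_0 = 0 + 0i, c = 0.6890 + 0.3170i
Iter 1: z = 0.6890 + 0.3170i, |z|^2 = 0.5752
Iter 2: z = 1.0632 + 0.7538i, |z|^2 = 1.6987
Iter 3: z = 1.2512 + 1.9200i, |z|^2 = 5.2519
Escaped at iteration 3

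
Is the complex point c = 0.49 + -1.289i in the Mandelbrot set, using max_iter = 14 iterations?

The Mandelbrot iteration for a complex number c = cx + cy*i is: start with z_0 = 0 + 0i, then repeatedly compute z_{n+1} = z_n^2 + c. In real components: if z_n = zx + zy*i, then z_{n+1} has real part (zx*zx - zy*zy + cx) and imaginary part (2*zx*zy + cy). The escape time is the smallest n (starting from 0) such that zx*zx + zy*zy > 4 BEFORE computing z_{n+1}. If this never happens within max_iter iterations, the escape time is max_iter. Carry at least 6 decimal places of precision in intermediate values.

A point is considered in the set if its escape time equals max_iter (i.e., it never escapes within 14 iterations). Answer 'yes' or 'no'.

z_0 = 0 + 0i, c = 0.4900 + -1.2890i
Iter 1: z = 0.4900 + -1.2890i, |z|^2 = 1.9016
Iter 2: z = -0.9314 + -2.5522i, |z|^2 = 7.3814
Escaped at iteration 2

Answer: no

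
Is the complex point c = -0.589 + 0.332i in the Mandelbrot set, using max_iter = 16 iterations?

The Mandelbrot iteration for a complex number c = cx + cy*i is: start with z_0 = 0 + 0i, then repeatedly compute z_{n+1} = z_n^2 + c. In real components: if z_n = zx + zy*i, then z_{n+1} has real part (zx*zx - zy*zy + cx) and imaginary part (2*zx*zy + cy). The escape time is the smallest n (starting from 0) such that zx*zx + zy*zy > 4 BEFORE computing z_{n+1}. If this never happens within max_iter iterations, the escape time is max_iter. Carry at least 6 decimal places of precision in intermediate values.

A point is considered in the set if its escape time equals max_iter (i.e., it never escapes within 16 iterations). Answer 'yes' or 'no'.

Answer: yes

Derivation:
z_0 = 0 + 0i, c = -0.5890 + 0.3320i
Iter 1: z = -0.5890 + 0.3320i, |z|^2 = 0.4571
Iter 2: z = -0.3523 + -0.0591i, |z|^2 = 0.1276
Iter 3: z = -0.4684 + 0.3736i, |z|^2 = 0.3590
Iter 4: z = -0.5092 + -0.0180i, |z|^2 = 0.2596
Iter 5: z = -0.3300 + 0.3503i, |z|^2 = 0.2316
Iter 6: z = -0.6028 + 0.1008i, |z|^2 = 0.3736
Iter 7: z = -0.2357 + 0.2105i, |z|^2 = 0.0999
Iter 8: z = -0.5777 + 0.2327i, |z|^2 = 0.3879
Iter 9: z = -0.3094 + 0.0631i, |z|^2 = 0.0997
Iter 10: z = -0.4973 + 0.2930i, |z|^2 = 0.3331
Iter 11: z = -0.4276 + 0.0406i, |z|^2 = 0.1845
Iter 12: z = -0.4078 + 0.2973i, |z|^2 = 0.2547
Iter 13: z = -0.5110 + 0.0895i, |z|^2 = 0.2692
Iter 14: z = -0.3359 + 0.2405i, |z|^2 = 0.1706
Iter 15: z = -0.5340 + 0.1705i, |z|^2 = 0.3142
Did not escape in 16 iterations → in set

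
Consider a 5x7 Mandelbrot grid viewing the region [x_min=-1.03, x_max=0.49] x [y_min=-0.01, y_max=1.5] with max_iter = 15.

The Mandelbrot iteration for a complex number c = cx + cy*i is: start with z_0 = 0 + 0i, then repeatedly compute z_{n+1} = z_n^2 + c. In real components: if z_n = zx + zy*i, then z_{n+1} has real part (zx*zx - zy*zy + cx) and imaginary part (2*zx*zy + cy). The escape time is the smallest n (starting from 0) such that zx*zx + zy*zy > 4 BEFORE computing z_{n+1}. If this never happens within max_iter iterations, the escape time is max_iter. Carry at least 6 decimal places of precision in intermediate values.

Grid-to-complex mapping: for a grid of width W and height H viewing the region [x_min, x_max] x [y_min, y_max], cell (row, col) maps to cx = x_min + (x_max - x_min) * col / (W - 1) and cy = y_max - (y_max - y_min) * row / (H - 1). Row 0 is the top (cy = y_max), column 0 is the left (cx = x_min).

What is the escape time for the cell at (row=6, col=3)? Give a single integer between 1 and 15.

z_0 = 0 + 0i, c = 0.1100 + -0.0100i
Iter 1: z = 0.1100 + -0.0100i, |z|^2 = 0.0122
Iter 2: z = 0.1220 + -0.0122i, |z|^2 = 0.0150
Iter 3: z = 0.1247 + -0.0130i, |z|^2 = 0.0157
Iter 4: z = 0.1254 + -0.0132i, |z|^2 = 0.0159
Iter 5: z = 0.1255 + -0.0133i, |z|^2 = 0.0159
Iter 6: z = 0.1256 + -0.0133i, |z|^2 = 0.0159
Iter 7: z = 0.1256 + -0.0134i, |z|^2 = 0.0160
Iter 8: z = 0.1256 + -0.0134i, |z|^2 = 0.0160
Iter 9: z = 0.1256 + -0.0134i, |z|^2 = 0.0160
Iter 10: z = 0.1256 + -0.0134i, |z|^2 = 0.0160
Iter 11: z = 0.1256 + -0.0134i, |z|^2 = 0.0160
Iter 12: z = 0.1256 + -0.0134i, |z|^2 = 0.0160
Iter 13: z = 0.1256 + -0.0134i, |z|^2 = 0.0160
Iter 14: z = 0.1256 + -0.0134i, |z|^2 = 0.0160

Answer: 15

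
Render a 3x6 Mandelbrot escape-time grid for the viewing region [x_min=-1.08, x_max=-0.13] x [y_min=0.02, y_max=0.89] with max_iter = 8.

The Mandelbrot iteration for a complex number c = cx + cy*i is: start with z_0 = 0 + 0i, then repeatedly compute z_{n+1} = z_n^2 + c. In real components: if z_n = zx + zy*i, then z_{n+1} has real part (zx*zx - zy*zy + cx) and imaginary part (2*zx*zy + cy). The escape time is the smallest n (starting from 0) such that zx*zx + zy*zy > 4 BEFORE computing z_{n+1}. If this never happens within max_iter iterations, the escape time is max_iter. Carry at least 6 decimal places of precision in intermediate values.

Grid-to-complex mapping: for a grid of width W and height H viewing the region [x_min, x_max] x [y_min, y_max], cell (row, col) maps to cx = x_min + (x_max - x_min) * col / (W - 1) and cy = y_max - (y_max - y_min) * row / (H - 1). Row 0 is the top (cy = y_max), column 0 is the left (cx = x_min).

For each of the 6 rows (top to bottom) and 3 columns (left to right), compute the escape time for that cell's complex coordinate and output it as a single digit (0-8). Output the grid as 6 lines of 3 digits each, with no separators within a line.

Answer: 348
378
588
888
888
888

Derivation:
(row=0, col=0): c = -1.0800 + 0.8900i → escape time 3
(row=0, col=1): c = -0.6050 + 0.8900i → escape time 4
(row=0, col=2): c = -0.1300 + 0.8900i → escape time 8
(row=1, col=0): c = -1.0800 + 0.7160i → escape time 3
(row=1, col=1): c = -0.6050 + 0.7160i → escape time 7
(row=1, col=2): c = -0.1300 + 0.7160i → escape time 8
(row=2, col=0): c = -1.0800 + 0.5420i → escape time 5
(row=2, col=1): c = -0.6050 + 0.5420i → escape time 8
(row=2, col=2): c = -0.1300 + 0.5420i → escape time 8
(row=3, col=0): c = -1.0800 + 0.3680i → escape time 8
(row=3, col=1): c = -0.6050 + 0.3680i → escape time 8
(row=3, col=2): c = -0.1300 + 0.3680i → escape time 8
(row=4, col=0): c = -1.0800 + 0.1940i → escape time 8
(row=4, col=1): c = -0.6050 + 0.1940i → escape time 8
(row=4, col=2): c = -0.1300 + 0.1940i → escape time 8
(row=5, col=0): c = -1.0800 + 0.0200i → escape time 8
(row=5, col=1): c = -0.6050 + 0.0200i → escape time 8
(row=5, col=2): c = -0.1300 + 0.0200i → escape time 8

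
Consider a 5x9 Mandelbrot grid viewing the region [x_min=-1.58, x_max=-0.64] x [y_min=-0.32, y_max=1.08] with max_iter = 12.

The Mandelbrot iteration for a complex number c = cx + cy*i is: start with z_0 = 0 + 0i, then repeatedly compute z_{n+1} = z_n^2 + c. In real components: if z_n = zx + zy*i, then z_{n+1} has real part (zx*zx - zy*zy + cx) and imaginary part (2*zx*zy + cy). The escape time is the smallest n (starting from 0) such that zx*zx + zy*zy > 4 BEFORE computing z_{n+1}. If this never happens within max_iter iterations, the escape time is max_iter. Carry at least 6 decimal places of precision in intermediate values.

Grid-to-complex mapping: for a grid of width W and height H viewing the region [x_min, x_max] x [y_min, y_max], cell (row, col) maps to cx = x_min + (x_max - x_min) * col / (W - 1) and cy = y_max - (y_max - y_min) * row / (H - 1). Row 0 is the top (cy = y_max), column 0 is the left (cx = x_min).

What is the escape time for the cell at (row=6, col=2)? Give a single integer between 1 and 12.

z_0 = 0 + 0i, c = -1.1100 + 0.0300i
Iter 1: z = -1.1100 + 0.0300i, |z|^2 = 1.2330
Iter 2: z = 0.1212 + -0.0366i, |z|^2 = 0.0160
Iter 3: z = -1.0967 + 0.0211i, |z|^2 = 1.2031
Iter 4: z = 0.0922 + -0.0163i, |z|^2 = 0.0088
Iter 5: z = -1.1018 + 0.0270i, |z|^2 = 1.2146
Iter 6: z = 0.1032 + -0.0295i, |z|^2 = 0.0115
Iter 7: z = -1.1002 + 0.0239i, |z|^2 = 1.2111
Iter 8: z = 0.0999 + -0.0226i, |z|^2 = 0.0105
Iter 9: z = -1.1005 + 0.0255i, |z|^2 = 1.2118
Iter 10: z = 0.1005 + -0.0261i, |z|^2 = 0.0108
Iter 11: z = -1.1006 + 0.0248i, |z|^2 = 1.2119

Answer: 12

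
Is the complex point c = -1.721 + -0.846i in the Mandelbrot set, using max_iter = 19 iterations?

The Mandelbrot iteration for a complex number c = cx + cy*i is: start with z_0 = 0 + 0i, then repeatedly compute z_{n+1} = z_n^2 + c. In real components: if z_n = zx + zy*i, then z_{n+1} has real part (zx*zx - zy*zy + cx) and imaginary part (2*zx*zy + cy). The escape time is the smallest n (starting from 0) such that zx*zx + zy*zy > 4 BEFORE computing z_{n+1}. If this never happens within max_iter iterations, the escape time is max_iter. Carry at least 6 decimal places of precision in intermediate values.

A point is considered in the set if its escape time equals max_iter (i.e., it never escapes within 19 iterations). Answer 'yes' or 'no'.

Answer: no

Derivation:
z_0 = 0 + 0i, c = -1.7210 + -0.8460i
Iter 1: z = -1.7210 + -0.8460i, |z|^2 = 3.6776
Iter 2: z = 0.5251 + 2.0659i, |z|^2 = 4.5438
Escaped at iteration 2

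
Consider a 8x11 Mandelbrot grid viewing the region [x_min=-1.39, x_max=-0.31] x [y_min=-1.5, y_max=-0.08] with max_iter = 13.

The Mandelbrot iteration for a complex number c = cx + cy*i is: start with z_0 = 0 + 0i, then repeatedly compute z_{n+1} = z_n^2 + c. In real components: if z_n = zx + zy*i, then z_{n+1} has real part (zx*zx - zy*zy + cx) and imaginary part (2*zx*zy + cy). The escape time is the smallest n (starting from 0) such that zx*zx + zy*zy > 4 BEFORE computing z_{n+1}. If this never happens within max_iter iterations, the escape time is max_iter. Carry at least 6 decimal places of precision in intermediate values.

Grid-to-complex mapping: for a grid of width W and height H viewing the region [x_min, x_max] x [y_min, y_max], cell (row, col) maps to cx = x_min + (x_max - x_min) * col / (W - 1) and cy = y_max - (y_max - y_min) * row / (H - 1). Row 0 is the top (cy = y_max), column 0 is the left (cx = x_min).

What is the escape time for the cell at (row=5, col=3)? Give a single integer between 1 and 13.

z_0 = 0 + 0i, c = -0.9271 + -0.7900i
Iter 1: z = -0.9271 + -0.7900i, |z|^2 = 1.4837
Iter 2: z = -0.6916 + 0.6749i, |z|^2 = 0.9338
Iter 3: z = -0.9042 + -1.7236i, |z|^2 = 3.7883
Iter 4: z = -3.0802 + 2.3270i, |z|^2 = 14.9026
Escaped at iteration 4

Answer: 4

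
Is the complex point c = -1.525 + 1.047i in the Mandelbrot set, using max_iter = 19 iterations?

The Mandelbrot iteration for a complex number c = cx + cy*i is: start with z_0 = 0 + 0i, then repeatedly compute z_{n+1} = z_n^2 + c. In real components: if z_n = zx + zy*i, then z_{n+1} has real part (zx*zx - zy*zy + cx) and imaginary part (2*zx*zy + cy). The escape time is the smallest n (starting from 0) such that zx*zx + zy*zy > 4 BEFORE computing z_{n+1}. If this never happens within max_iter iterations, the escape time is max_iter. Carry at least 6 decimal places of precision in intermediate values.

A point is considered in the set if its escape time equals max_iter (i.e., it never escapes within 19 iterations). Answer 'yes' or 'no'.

z_0 = 0 + 0i, c = -1.5250 + 1.0470i
Iter 1: z = -1.5250 + 1.0470i, |z|^2 = 3.4218
Iter 2: z = -0.2956 + -2.1463i, |z|^2 = 4.6942
Escaped at iteration 2

Answer: no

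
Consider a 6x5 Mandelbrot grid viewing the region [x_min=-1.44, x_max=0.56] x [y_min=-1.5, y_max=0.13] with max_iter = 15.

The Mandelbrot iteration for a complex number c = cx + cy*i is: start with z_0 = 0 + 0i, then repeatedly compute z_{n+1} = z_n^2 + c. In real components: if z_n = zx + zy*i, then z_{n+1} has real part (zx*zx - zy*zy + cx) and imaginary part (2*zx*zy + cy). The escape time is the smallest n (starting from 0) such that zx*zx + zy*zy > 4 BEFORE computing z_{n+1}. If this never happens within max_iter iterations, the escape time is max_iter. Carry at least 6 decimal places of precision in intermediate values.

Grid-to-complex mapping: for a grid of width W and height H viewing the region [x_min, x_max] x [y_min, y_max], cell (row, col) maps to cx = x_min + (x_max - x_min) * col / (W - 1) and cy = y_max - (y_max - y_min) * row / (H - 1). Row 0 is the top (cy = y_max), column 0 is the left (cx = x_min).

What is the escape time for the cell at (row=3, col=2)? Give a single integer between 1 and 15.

Answer: 3

Derivation:
z_0 = 0 + 0i, c = -0.6400 + -1.0925i
Iter 1: z = -0.6400 + -1.0925i, |z|^2 = 1.6032
Iter 2: z = -1.4240 + 0.3059i, |z|^2 = 2.1212
Iter 3: z = 1.2941 + -1.9637i, |z|^2 = 5.5307
Escaped at iteration 3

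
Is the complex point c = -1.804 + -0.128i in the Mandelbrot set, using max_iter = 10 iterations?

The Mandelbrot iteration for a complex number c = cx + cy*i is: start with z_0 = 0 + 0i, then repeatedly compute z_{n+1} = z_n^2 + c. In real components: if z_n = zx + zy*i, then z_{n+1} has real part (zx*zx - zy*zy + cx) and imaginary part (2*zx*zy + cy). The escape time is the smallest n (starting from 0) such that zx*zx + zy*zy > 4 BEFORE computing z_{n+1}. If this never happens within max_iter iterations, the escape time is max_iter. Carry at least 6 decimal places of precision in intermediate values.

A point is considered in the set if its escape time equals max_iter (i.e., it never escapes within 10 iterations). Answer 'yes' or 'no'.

z_0 = 0 + 0i, c = -1.8040 + -0.1280i
Iter 1: z = -1.8040 + -0.1280i, |z|^2 = 3.2708
Iter 2: z = 1.4340 + 0.3338i, |z|^2 = 2.1679
Iter 3: z = 0.1410 + 0.8294i, |z|^2 = 0.7078
Iter 4: z = -2.4721 + 0.1059i, |z|^2 = 6.1223
Escaped at iteration 4

Answer: no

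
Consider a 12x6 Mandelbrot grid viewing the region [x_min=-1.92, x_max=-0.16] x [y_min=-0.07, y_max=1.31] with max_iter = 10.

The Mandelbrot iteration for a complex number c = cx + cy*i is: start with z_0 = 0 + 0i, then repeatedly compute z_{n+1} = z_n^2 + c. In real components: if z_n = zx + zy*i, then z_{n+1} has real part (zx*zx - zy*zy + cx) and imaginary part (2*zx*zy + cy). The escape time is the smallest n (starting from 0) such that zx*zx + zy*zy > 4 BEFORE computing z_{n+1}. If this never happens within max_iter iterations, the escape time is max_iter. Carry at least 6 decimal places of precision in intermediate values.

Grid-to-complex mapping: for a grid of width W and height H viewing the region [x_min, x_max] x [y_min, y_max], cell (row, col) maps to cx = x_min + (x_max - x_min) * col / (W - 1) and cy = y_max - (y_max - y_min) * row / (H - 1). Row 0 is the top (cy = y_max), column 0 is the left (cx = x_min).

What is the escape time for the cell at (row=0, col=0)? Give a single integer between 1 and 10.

z_0 = 0 + 0i, c = -1.9200 + 1.3100i
Iter 1: z = -1.9200 + 1.3100i, |z|^2 = 5.4025
Escaped at iteration 1

Answer: 1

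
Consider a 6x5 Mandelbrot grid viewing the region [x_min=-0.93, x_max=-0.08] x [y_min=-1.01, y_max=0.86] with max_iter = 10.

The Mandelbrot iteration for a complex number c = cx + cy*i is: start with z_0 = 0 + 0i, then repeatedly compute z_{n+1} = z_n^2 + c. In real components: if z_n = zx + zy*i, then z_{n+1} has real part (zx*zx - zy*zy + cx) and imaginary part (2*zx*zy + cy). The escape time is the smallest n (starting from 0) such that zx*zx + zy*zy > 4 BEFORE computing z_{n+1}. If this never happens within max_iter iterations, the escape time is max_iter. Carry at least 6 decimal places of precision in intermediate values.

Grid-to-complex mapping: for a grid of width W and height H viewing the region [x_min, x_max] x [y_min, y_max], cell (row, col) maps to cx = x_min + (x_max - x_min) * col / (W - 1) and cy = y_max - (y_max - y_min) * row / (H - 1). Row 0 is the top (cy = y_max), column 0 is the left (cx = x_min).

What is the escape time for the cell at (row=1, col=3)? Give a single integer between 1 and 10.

Answer: 10

Derivation:
z_0 = 0 + 0i, c = -0.4200 + 0.3925i
Iter 1: z = -0.4200 + 0.3925i, |z|^2 = 0.3305
Iter 2: z = -0.3977 + 0.0628i, |z|^2 = 0.1621
Iter 3: z = -0.2658 + 0.3426i, |z|^2 = 0.1880
Iter 4: z = -0.4667 + 0.2104i, |z|^2 = 0.2621
Iter 5: z = -0.2465 + 0.1961i, |z|^2 = 0.0992
Iter 6: z = -0.3977 + 0.2958i, |z|^2 = 0.2457
Iter 7: z = -0.3493 + 0.1572i, |z|^2 = 0.1467
Iter 8: z = -0.3227 + 0.2827i, |z|^2 = 0.1840
Iter 9: z = -0.3958 + 0.2101i, |z|^2 = 0.2008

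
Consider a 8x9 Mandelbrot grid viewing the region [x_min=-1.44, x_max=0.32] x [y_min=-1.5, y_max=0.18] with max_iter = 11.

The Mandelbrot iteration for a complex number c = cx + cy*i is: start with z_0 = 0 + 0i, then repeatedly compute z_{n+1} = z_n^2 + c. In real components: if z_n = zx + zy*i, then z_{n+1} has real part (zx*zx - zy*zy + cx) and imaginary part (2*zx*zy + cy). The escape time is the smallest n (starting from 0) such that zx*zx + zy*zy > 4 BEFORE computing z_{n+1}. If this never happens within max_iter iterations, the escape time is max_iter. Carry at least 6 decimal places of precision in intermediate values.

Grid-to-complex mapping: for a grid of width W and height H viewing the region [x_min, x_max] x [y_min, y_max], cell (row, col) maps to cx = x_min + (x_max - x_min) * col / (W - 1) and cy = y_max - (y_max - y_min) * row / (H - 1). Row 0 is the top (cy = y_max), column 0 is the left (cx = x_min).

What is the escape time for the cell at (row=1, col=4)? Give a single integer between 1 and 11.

Answer: 11

Derivation:
z_0 = 0 + 0i, c = -0.4343 + -0.0300i
Iter 1: z = -0.4343 + -0.0300i, |z|^2 = 0.1895
Iter 2: z = -0.2466 + -0.0039i, |z|^2 = 0.0608
Iter 3: z = -0.3735 + -0.0281i, |z|^2 = 0.1403
Iter 4: z = -0.2956 + -0.0090i, |z|^2 = 0.0874
Iter 5: z = -0.3470 + -0.0247i, |z|^2 = 0.1210
Iter 6: z = -0.3145 + -0.0129i, |z|^2 = 0.0991
Iter 7: z = -0.3356 + -0.0219i, |z|^2 = 0.1131
Iter 8: z = -0.3222 + -0.0153i, |z|^2 = 0.1040
Iter 9: z = -0.3307 + -0.0201i, |z|^2 = 0.1098
Iter 10: z = -0.3253 + -0.0167i, |z|^2 = 0.1061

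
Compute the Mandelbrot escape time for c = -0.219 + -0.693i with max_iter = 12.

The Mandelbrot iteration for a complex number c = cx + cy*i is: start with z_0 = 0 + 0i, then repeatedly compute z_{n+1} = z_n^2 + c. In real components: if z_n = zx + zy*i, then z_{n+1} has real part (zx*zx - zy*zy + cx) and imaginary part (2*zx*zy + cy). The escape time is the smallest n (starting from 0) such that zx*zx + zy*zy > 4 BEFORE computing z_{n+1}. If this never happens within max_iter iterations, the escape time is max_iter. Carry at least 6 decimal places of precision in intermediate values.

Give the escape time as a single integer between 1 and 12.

z_0 = 0 + 0i, c = -0.2190 + -0.6930i
Iter 1: z = -0.2190 + -0.6930i, |z|^2 = 0.5282
Iter 2: z = -0.6513 + -0.3895i, |z|^2 = 0.5759
Iter 3: z = 0.0535 + -0.1857i, |z|^2 = 0.0373
Iter 4: z = -0.2506 + -0.7129i, |z|^2 = 0.5710
Iter 5: z = -0.6644 + -0.3357i, |z|^2 = 0.5541
Iter 6: z = 0.1097 + -0.2470i, |z|^2 = 0.0730
Iter 7: z = -0.2680 + -0.7472i, |z|^2 = 0.6301
Iter 8: z = -0.7055 + -0.2926i, |z|^2 = 0.5833
Iter 9: z = 0.1931 + -0.2802i, |z|^2 = 0.1158
Iter 10: z = -0.2602 + -0.8012i, |z|^2 = 0.7097
Iter 11: z = -0.7932 + -0.2760i, |z|^2 = 0.7054

Answer: 12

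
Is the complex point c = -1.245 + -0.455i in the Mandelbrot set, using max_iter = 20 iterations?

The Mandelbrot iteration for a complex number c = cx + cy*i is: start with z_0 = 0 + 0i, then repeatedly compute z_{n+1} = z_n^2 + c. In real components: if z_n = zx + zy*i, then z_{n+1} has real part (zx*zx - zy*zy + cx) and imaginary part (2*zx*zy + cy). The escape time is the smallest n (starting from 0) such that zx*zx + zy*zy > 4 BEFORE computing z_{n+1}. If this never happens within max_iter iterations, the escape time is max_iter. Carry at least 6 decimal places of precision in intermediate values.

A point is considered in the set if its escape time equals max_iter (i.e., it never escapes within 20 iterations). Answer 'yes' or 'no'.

z_0 = 0 + 0i, c = -1.2450 + -0.4550i
Iter 1: z = -1.2450 + -0.4550i, |z|^2 = 1.7571
Iter 2: z = 0.0980 + 0.6780i, |z|^2 = 0.4692
Iter 3: z = -1.6950 + -0.3221i, |z|^2 = 2.9768
Iter 4: z = 1.5243 + 0.6370i, |z|^2 = 2.7293
Iter 5: z = 0.6727 + 1.4870i, |z|^2 = 2.6636
Iter 6: z = -3.0035 + 1.5457i, |z|^2 = 11.4101
Escaped at iteration 6

Answer: no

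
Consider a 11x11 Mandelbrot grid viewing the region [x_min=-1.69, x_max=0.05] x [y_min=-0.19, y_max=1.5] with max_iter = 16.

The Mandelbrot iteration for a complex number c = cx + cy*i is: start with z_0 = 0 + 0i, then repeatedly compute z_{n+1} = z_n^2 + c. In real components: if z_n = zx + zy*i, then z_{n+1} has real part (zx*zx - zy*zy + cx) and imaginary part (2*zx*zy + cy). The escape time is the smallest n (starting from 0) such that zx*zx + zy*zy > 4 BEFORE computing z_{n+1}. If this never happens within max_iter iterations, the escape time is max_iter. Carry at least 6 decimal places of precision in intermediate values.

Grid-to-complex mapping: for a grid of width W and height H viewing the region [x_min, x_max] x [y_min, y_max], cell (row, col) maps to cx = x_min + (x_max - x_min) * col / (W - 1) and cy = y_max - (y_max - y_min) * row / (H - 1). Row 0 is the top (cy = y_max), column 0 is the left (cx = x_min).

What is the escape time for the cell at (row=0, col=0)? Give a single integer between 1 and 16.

Answer: 1

Derivation:
z_0 = 0 + 0i, c = -1.6900 + 1.5000i
Iter 1: z = -1.6900 + 1.5000i, |z|^2 = 5.1061
Escaped at iteration 1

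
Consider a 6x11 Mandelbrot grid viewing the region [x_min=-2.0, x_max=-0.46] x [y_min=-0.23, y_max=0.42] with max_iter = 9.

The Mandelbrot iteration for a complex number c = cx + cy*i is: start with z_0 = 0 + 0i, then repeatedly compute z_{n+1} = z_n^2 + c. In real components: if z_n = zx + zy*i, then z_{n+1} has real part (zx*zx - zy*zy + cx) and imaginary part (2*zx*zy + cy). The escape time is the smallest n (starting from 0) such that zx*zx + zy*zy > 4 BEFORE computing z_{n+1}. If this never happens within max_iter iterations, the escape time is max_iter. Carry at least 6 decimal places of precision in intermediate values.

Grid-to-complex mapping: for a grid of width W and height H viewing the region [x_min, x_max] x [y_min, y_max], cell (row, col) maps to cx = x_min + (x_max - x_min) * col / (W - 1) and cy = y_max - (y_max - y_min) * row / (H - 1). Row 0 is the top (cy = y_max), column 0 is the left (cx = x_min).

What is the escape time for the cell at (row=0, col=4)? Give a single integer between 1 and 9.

Answer: 8

Derivation:
z_0 = 0 + 0i, c = -0.7680 + 0.4200i
Iter 1: z = -0.7680 + 0.4200i, |z|^2 = 0.7662
Iter 2: z = -0.3546 + -0.2251i, |z|^2 = 0.1764
Iter 3: z = -0.6930 + 0.5796i, |z|^2 = 0.8162
Iter 4: z = -0.6238 + -0.3833i, |z|^2 = 0.5361
Iter 5: z = -0.5258 + 0.8982i, |z|^2 = 1.0833
Iter 6: z = -1.2984 + -0.5246i, |z|^2 = 1.9610
Iter 7: z = 0.6425 + 1.7823i, |z|^2 = 3.5895
Iter 8: z = -3.5319 + 2.7104i, |z|^2 = 19.8201
Escaped at iteration 8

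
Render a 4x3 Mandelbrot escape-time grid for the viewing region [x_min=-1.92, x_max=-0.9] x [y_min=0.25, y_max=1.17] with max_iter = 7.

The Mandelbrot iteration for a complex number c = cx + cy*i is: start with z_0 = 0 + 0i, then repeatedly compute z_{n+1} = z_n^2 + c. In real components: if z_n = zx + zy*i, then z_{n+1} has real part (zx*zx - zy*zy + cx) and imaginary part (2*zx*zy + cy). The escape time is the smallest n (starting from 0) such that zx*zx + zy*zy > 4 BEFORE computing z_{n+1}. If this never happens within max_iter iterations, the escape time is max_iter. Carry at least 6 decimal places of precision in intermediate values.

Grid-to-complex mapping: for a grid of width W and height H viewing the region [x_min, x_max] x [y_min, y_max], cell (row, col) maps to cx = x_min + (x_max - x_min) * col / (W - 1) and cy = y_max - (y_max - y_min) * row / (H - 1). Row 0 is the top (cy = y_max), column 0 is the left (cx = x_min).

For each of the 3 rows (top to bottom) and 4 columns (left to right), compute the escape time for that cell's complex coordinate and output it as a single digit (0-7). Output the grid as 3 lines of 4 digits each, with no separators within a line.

Answer: 1223
1334
3577

Derivation:
(row=0, col=0): c = -1.9200 + 1.1700i → escape time 1
(row=0, col=1): c = -1.5800 + 1.1700i → escape time 2
(row=0, col=2): c = -1.2400 + 1.1700i → escape time 2
(row=0, col=3): c = -0.9000 + 1.1700i → escape time 3
(row=1, col=0): c = -1.9200 + 0.7100i → escape time 1
(row=1, col=1): c = -1.5800 + 0.7100i → escape time 3
(row=1, col=2): c = -1.2400 + 0.7100i → escape time 3
(row=1, col=3): c = -0.9000 + 0.7100i → escape time 4
(row=2, col=0): c = -1.9200 + 0.2500i → escape time 3
(row=2, col=1): c = -1.5800 + 0.2500i → escape time 5
(row=2, col=2): c = -1.2400 + 0.2500i → escape time 7
(row=2, col=3): c = -0.9000 + 0.2500i → escape time 7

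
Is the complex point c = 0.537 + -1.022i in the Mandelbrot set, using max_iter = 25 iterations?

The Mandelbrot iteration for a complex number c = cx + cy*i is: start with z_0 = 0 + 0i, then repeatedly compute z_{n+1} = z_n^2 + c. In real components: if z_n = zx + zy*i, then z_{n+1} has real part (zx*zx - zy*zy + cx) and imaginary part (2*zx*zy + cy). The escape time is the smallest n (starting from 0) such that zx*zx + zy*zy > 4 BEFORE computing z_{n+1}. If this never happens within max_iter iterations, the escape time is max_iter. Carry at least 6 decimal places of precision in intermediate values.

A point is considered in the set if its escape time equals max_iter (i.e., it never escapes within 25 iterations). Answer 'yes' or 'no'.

Answer: no

Derivation:
z_0 = 0 + 0i, c = 0.5370 + -1.0220i
Iter 1: z = 0.5370 + -1.0220i, |z|^2 = 1.3329
Iter 2: z = -0.2191 + -2.1196i, |z|^2 = 4.5408
Escaped at iteration 2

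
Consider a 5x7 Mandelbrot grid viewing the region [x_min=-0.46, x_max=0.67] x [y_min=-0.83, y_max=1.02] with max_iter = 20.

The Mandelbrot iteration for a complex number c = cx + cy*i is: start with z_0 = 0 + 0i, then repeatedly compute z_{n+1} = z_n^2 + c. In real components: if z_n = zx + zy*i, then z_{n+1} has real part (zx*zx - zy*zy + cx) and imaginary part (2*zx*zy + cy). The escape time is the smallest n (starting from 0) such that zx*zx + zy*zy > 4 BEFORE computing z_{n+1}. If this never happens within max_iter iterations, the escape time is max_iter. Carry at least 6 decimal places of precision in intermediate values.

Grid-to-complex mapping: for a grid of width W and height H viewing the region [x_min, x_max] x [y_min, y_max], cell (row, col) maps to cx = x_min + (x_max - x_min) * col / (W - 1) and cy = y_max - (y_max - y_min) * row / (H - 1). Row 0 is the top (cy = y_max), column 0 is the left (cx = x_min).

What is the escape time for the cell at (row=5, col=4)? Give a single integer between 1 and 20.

Answer: 3

Derivation:
z_0 = 0 + 0i, c = 0.6700 + -0.5217i
Iter 1: z = 0.6700 + -0.5217i, |z|^2 = 0.7210
Iter 2: z = 0.8468 + -1.2207i, |z|^2 = 2.2071
Iter 3: z = -0.1031 + -2.5890i, |z|^2 = 6.7133
Escaped at iteration 3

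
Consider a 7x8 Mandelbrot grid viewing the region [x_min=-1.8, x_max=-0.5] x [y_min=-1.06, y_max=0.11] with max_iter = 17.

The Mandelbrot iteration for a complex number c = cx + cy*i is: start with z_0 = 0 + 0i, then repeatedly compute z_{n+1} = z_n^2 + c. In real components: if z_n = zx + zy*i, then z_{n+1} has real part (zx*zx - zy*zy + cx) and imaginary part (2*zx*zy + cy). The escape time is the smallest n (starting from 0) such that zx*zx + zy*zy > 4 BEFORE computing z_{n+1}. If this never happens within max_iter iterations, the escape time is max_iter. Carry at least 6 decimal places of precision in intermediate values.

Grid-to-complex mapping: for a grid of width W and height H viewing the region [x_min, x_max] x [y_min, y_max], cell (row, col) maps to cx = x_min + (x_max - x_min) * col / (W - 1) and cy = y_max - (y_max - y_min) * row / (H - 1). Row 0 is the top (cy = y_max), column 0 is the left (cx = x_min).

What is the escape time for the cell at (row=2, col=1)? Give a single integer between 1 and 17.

Answer: 5

Derivation:
z_0 = 0 + 0i, c = -1.5833 + -0.2243i
Iter 1: z = -1.5833 + -0.2243i, |z|^2 = 2.5572
Iter 2: z = 0.8733 + 0.4860i, |z|^2 = 0.9988
Iter 3: z = -1.0568 + 0.6245i, |z|^2 = 1.5068
Iter 4: z = -0.8565 + -1.5442i, |z|^2 = 3.1181
Iter 5: z = -3.2344 + 2.4208i, |z|^2 = 16.3220
Escaped at iteration 5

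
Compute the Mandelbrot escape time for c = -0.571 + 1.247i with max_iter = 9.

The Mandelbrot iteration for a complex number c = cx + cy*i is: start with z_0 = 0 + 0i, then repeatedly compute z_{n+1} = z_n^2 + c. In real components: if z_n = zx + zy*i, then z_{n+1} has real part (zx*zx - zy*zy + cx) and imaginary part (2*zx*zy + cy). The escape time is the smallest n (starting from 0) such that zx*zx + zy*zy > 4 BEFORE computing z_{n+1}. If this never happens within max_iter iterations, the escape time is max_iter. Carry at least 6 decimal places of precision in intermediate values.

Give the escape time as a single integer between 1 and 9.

Answer: 3

Derivation:
z_0 = 0 + 0i, c = -0.5710 + 1.2470i
Iter 1: z = -0.5710 + 1.2470i, |z|^2 = 1.8811
Iter 2: z = -1.8000 + -0.1771i, |z|^2 = 3.2712
Iter 3: z = 2.6375 + 1.8845i, |z|^2 = 10.5077
Escaped at iteration 3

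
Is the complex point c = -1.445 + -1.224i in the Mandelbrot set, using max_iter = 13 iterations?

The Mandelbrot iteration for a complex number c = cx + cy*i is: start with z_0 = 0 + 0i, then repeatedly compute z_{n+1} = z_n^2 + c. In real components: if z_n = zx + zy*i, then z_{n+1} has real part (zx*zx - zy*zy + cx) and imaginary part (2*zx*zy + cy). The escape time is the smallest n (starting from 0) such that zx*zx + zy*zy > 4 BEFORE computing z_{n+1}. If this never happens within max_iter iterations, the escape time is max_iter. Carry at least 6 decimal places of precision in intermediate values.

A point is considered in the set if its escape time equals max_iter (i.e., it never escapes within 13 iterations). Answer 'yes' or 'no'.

z_0 = 0 + 0i, c = -1.4450 + -1.2240i
Iter 1: z = -1.4450 + -1.2240i, |z|^2 = 3.5862
Iter 2: z = -0.8552 + 2.3134i, |z|^2 = 6.0829
Escaped at iteration 2

Answer: no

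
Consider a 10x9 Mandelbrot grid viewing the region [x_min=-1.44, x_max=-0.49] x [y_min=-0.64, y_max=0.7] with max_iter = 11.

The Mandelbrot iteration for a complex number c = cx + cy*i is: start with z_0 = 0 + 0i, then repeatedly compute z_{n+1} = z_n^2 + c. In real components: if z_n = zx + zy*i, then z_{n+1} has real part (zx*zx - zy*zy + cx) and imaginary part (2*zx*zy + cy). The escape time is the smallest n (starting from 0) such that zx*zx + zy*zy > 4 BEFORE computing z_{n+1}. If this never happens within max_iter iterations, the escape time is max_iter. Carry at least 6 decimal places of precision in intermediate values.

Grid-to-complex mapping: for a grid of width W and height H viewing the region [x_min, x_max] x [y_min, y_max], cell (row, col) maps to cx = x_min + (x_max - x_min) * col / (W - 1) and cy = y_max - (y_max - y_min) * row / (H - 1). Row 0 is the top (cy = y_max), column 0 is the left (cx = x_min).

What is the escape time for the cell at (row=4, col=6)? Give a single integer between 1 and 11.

Answer: 11

Derivation:
z_0 = 0 + 0i, c = -0.8067 + 0.0300i
Iter 1: z = -0.8067 + 0.0300i, |z|^2 = 0.6516
Iter 2: z = -0.1569 + -0.0184i, |z|^2 = 0.0249
Iter 3: z = -0.7824 + 0.0358i, |z|^2 = 0.6134
Iter 4: z = -0.1958 + -0.0260i, |z|^2 = 0.0390
Iter 5: z = -0.7690 + 0.0402i, |z|^2 = 0.5930
Iter 6: z = -0.2169 + -0.0318i, |z|^2 = 0.0481
Iter 7: z = -0.7606 + 0.0438i, |z|^2 = 0.5805
Iter 8: z = -0.2300 + -0.0366i, |z|^2 = 0.0543
Iter 9: z = -0.7551 + 0.0468i, |z|^2 = 0.5724
Iter 10: z = -0.2387 + -0.0407i, |z|^2 = 0.0586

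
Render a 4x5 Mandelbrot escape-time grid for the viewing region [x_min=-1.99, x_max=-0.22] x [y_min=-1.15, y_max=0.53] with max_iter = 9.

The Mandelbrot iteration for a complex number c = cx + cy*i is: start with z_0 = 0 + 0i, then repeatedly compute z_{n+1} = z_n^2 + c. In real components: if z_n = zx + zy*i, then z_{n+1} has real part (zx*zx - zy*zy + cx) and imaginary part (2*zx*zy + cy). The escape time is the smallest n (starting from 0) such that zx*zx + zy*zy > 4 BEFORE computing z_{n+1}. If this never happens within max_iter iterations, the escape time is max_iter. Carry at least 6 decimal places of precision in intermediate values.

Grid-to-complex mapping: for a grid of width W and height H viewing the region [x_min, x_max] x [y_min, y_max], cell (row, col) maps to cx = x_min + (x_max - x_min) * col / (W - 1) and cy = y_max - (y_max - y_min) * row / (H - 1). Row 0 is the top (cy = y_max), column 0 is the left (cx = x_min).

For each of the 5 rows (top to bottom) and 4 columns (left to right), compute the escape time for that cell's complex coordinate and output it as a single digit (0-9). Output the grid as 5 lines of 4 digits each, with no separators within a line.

(row=0, col=0): c = -1.9900 + 0.5300i → escape time 1
(row=0, col=1): c = -1.4000 + 0.5300i → escape time 3
(row=0, col=2): c = -0.8100 + 0.5300i → escape time 6
(row=0, col=3): c = -0.2200 + 0.5300i → escape time 9
(row=1, col=0): c = -1.9900 + 0.1100i → escape time 3
(row=1, col=1): c = -1.4000 + 0.1100i → escape time 9
(row=1, col=2): c = -0.8100 + 0.1100i → escape time 9
(row=1, col=3): c = -0.2200 + 0.1100i → escape time 9
(row=2, col=0): c = -1.9900 + -0.3100i → escape time 1
(row=2, col=1): c = -1.4000 + -0.3100i → escape time 5
(row=2, col=2): c = -0.8100 + -0.3100i → escape time 9
(row=2, col=3): c = -0.2200 + -0.3100i → escape time 9
(row=3, col=0): c = -1.9900 + -0.7300i → escape time 1
(row=3, col=1): c = -1.4000 + -0.7300i → escape time 3
(row=3, col=2): c = -0.8100 + -0.7300i → escape time 4
(row=3, col=3): c = -0.2200 + -0.7300i → escape time 9
(row=4, col=0): c = -1.9900 + -1.1500i → escape time 1
(row=4, col=1): c = -1.4000 + -1.1500i → escape time 2
(row=4, col=2): c = -0.8100 + -1.1500i → escape time 3
(row=4, col=3): c = -0.2200 + -1.1500i → escape time 4

Answer: 1369
3999
1599
1349
1234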